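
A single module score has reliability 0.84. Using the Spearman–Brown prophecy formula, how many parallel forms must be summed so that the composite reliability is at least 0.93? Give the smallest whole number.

3

k ≥ ρ*(1−ρ₁)/(ρ₁(1−ρ*)) = 0.93·0.16 / (0.84·0.07) = 2.531.
Smallest integer k = 3.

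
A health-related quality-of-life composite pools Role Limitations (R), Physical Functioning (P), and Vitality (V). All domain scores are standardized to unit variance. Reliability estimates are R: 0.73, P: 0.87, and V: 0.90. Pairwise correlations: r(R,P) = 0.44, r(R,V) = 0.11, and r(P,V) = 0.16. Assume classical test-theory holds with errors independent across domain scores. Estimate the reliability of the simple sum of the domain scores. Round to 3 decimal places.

0.887

Var(R+P+V) = 3 + 2·[0.44 + 0.11 + 0.16] = 3 + 1.42 = 4.42.
Under uncorrelated errors the observed covariances equal the true-score covariances, so only the own-variance terms attenuate.
True-score variance = [0.73 + 0.87 + 0.90] + 1.42 = 2.5 + 1.42 = 3.92.
Reliability = 3.92 / 4.42 = 0.887.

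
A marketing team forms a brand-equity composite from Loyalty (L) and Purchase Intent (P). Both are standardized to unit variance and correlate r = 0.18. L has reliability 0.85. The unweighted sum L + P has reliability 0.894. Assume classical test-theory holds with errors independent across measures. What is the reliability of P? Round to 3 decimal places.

0.900

Var(L+P) = 2 + 2·0.18 = 2.360.
True-score variance = ρ_L + ρ_P + 2·0.18, so 0.894 = (0.85 + ρ_P + 0.36) / 2.360.
ρ_P = 0.894·2.360 − 0.85 − 0.36 = 0.900.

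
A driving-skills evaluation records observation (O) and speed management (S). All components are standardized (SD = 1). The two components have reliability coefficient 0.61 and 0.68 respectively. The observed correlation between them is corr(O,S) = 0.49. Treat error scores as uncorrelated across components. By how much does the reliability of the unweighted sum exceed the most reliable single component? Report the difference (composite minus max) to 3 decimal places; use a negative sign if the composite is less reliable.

0.082

Var(sum) = 2 + 0.98 = 2.98; true-score variance = 1.29 + 0.98 = 2.27; composite reliability = 0.7617.
Max component reliability = 0.6800.
Difference = 0.7617 − 0.6800 = 0.082.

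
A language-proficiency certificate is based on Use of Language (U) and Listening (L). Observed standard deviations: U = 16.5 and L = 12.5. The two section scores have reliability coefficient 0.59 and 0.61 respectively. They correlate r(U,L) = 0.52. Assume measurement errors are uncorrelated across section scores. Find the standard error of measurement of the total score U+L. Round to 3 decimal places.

Var(total) = 428.5 + 214.5 = 643.
True-score variance = 255.94 + 214.5 = 470.44, so reliability = 0.7316.
Error variance = 643 − 470.44 = 172.56; SEM = √172.56 = 13.136.

13.136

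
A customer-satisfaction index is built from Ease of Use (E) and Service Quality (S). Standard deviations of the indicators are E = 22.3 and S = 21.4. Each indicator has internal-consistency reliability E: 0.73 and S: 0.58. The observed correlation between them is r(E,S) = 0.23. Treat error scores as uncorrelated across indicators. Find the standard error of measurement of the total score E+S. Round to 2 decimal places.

18.07

Var(total) = 955.25 + 219.521 = 1174.77.
True-score variance = 628.639 + 219.521 = 848.16, so reliability = 0.7220.
Error variance = 1174.77 − 848.16 = 326.611; SEM = √326.611 = 18.07.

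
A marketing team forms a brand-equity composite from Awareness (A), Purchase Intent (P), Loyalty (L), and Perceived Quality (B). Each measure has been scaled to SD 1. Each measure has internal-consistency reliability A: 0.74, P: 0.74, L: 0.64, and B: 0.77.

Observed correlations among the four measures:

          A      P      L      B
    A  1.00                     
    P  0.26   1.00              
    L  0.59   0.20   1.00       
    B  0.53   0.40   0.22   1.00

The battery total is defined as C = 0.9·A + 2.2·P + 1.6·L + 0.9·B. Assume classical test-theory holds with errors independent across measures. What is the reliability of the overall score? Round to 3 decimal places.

Var(C) = 0.9² + 2.2² + 1.6² + 0.9² + 2·[1.98·0.26 + 1.44·0.59 + 0.81·0.53 + 3.52·0.20 + 1.98·0.40 + 1.44·0.22] = 9.02 + 7.213 = 16.233.
Under uncorrelated errors the observed covariances equal the true-score covariances, so only the own-variance terms attenuate.
True-score variance = [0.9²·0.74 + 2.2²·0.74 + 1.6²·0.64 + 0.9²·0.77] + 7.213 = 6.4431 + 7.213 = 13.6561.
Reliability = 13.6561 / 16.233 = 0.841.

0.841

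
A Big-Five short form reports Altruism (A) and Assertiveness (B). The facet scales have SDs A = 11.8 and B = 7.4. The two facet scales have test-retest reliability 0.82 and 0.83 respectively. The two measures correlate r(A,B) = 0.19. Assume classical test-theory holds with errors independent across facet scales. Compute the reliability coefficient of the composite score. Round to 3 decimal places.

Var(A+B) = 11.8² + 7.4² + 2·[11.8·7.4·0.19] = 194 + 33.1816 = 227.182.
Because errors are independent across components, Cov(Tᵢ,Tⱼ) = Cov(Xᵢ,Xⱼ); the off-diagonal part of the true-score variance is the same as above.
True-score variance = [11.8²·0.82 + 7.4²·0.83] + 33.1816 = 159.628 + 33.1816 = 192.809.
Reliability = 192.809 / 227.182 = 0.849.

0.849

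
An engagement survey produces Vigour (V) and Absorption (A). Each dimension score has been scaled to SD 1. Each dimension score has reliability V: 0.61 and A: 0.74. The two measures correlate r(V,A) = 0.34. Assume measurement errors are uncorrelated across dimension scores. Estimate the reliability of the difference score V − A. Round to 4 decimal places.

Var(V−A) = 1 + 1 − 2·0.34 = 2 − 0.68 = 1.32.
Under uncorrelated errors the observed covariances equal the true-score covariances, so only the own-variance terms attenuate.
True-score variance = [0.61 + 0.74] − 0.68 = 1.35 − 0.68 = 0.67.
Reliability = 0.67 / 1.32 = 0.5076.

0.5076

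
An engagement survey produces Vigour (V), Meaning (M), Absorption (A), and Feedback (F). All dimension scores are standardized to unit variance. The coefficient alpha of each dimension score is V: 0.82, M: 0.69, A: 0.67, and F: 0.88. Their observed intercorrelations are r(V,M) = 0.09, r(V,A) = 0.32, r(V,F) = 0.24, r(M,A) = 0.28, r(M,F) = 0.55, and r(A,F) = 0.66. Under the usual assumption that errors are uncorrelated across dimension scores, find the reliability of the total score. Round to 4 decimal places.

Var(V+M+A+F) = 4 + 2·[0.09 + 0.32 + 0.24 + 0.28 + 0.55 + 0.66] = 4 + 4.28 = 8.28.
Because errors are independent across components, Cov(Tᵢ,Tⱼ) = Cov(Xᵢ,Xⱼ); the off-diagonal part of the true-score variance is the same as above.
True-score variance = [0.82 + 0.69 + 0.67 + 0.88] + 4.28 = 3.06 + 4.28 = 7.34.
Reliability = 7.34 / 8.28 = 0.8865.

0.8865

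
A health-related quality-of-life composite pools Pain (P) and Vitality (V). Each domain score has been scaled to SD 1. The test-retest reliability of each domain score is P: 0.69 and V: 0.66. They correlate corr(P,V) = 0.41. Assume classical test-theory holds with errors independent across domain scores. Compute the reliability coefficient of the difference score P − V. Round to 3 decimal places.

0.449

Var(P−V) = 1 + 1 − 2·0.41 = 2 − 0.82 = 1.18.
Under uncorrelated errors the observed covariances equal the true-score covariances, so only the own-variance terms attenuate.
True-score variance = [0.69 + 0.66] − 0.82 = 1.35 − 0.82 = 0.53.
Reliability = 0.53 / 1.18 = 0.449.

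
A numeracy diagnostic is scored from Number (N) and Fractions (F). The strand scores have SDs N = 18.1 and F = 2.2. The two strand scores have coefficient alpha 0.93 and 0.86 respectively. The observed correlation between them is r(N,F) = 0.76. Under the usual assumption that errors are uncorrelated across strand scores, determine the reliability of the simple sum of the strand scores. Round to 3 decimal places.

Var(N+F) = 18.1² + 2.2² + 2·[18.1·2.2·0.76] = 332.45 + 60.5264 = 392.976.
Under uncorrelated errors the observed covariances equal the true-score covariances, so only the own-variance terms attenuate.
True-score variance = [18.1²·0.93 + 2.2²·0.86] + 60.5264 = 308.84 + 60.5264 = 369.366.
Reliability = 369.366 / 392.976 = 0.940.

0.940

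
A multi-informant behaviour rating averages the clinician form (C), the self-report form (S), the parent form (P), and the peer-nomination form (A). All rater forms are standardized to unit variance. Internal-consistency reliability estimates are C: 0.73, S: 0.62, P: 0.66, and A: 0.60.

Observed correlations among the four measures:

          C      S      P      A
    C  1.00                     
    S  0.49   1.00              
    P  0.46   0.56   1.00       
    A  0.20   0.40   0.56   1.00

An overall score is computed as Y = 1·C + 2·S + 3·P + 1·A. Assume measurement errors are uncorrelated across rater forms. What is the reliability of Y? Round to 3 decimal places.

Var(Y) = 1 + 2² + 3² + 1 + 2·[2·0.49 + 3·0.46 + 0.20 + 6·0.56 + 2·0.40 + 3·0.56] = 15 + 16.8 = 31.8.
Under uncorrelated errors the observed covariances equal the true-score covariances, so only the own-variance terms attenuate.
True-score variance = [0.73 + 2²·0.62 + 3²·0.66 + 0.60] + 16.8 = 9.75 + 16.8 = 26.55.
Reliability = 26.55 / 31.8 = 0.835.

0.835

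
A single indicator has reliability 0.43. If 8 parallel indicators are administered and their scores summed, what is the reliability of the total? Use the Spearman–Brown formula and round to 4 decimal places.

ρ_k = kρ / (1 + (k−1)ρ) = 8·0.43 / (1 + 7·0.43) = 3.440 / 4.010 = 0.8579.

0.8579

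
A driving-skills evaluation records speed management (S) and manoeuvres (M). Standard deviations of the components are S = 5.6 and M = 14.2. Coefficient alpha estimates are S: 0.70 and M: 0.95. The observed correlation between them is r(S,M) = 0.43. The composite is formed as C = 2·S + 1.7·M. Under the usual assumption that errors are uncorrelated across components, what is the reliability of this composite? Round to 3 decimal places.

Var(C) = 2²·5.6² + 1.7²·14.2² + 2·[3.4·5.6·14.2·0.43] = 708.18 + 232.516 = 940.696.
Under uncorrelated errors the observed covariances equal the true-score covariances, so only the own-variance terms attenuate.
True-score variance = [2²·5.6²·0.70 + 1.7²·14.2²·0.95] + 232.516 = 641.411 + 232.516 = 873.927.
Reliability = 873.927 / 940.696 = 0.929.

0.929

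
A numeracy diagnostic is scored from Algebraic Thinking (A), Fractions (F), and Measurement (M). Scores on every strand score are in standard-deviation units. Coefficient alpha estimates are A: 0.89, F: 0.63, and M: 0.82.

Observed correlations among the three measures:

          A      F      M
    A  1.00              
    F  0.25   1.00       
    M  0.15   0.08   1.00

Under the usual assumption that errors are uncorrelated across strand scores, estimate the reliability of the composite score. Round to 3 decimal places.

0.833

Var(A+F+M) = 3 + 2·[0.25 + 0.15 + 0.08] = 3 + 0.96 = 3.96.
Under uncorrelated errors the observed covariances equal the true-score covariances, so only the own-variance terms attenuate.
True-score variance = [0.89 + 0.63 + 0.82] + 0.96 = 2.34 + 0.96 = 3.3.
Reliability = 3.3 / 3.96 = 0.833.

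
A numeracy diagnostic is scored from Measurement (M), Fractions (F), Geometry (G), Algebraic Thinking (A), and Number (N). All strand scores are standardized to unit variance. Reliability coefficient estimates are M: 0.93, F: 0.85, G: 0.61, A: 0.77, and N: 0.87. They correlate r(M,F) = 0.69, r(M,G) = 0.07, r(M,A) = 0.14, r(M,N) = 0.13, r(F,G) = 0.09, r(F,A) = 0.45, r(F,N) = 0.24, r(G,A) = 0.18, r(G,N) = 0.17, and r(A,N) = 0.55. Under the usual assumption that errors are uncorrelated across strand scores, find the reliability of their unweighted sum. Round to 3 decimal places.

Var(M+F+G+A+N) = 5 + 2·[0.69 + 0.07 + 0.14 + 0.13 + 0.09 + 0.45 + 0.24 + 0.18 + 0.17 + 0.55] = 5 + 5.42 = 10.42.
Under uncorrelated errors the observed covariances equal the true-score covariances, so only the own-variance terms attenuate.
True-score variance = [0.93 + 0.85 + 0.61 + 0.77 + 0.87] + 5.42 = 4.03 + 5.42 = 9.45.
Reliability = 9.45 / 10.42 = 0.907.

0.907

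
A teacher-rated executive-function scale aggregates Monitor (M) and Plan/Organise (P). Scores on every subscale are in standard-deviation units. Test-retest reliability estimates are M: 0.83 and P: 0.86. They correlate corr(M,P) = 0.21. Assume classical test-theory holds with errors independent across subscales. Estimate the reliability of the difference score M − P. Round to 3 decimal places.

Var(M−P) = 1 + 1 − 2·0.21 = 2 − 0.42 = 1.58.
With uncorrelated errors the cross-covariances are all true-score covariance, so they carry over unchanged; only the diagonal terms shrink to ρᵢσᵢ².
True-score variance = [0.83 + 0.86] − 0.42 = 1.69 − 0.42 = 1.27.
Reliability = 1.27 / 1.58 = 0.804.

0.804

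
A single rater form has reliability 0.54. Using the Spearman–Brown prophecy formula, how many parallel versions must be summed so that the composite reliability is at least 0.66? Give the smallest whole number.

2

k ≥ ρ*(1−ρ₁)/(ρ₁(1−ρ*)) = 0.66·0.46 / (0.54·0.34) = 1.654.
Smallest integer k = 2.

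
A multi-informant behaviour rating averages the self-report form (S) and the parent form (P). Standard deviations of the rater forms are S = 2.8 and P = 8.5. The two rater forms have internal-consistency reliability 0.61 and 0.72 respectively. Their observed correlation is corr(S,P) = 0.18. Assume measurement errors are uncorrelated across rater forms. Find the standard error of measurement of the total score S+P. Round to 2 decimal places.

4.83

Var(total) = 80.09 + 8.568 = 88.658.
True-score variance = 56.8024 + 8.568 = 65.3704, so reliability = 0.7373.
Error variance = 88.658 − 65.3704 = 23.2876; SEM = √23.2876 = 4.83.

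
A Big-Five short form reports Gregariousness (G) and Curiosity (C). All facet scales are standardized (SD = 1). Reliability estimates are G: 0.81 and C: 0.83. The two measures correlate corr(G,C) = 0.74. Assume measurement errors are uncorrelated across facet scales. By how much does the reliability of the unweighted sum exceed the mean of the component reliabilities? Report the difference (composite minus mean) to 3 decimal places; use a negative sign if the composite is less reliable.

0.077

Var(sum) = 2 + 1.48 = 3.48; true-score variance = 1.64 + 1.48 = 3.12; composite reliability = 0.8966.
Mean component reliability = 0.8200.
Difference = 0.8966 − 0.8200 = 0.077.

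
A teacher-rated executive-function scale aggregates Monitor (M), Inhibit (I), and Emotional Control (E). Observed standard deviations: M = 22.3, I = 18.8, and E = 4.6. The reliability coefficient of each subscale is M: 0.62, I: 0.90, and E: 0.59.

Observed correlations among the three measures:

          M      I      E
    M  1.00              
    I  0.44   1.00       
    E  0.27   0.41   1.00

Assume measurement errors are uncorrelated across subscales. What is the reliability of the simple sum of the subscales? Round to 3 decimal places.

0.830

Var(M+I+E) = 22.3² + 18.8² + 4.6² + 2·[22.3·18.8·0.44 + 22.3·4.6·0.27 + 18.8·4.6·0.41] = 871.89 + 495.238 = 1367.13.
Because errors are independent across components, Cov(Tᵢ,Tⱼ) = Cov(Xᵢ,Xⱼ); the off-diagonal part of the true-score variance is the same as above.
True-score variance = [22.3²·0.62 + 18.8²·0.90 + 4.6²·0.59] + 495.238 = 638.9 + 495.238 = 1134.14.
Reliability = 1134.14 / 1367.13 = 0.830.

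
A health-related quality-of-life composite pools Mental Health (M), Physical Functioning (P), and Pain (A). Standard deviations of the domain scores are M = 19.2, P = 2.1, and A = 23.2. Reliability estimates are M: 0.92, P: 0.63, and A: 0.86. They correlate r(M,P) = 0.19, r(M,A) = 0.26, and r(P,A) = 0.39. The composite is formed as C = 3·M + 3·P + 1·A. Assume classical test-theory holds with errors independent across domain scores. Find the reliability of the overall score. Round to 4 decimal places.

0.9266

Var(C) = 3²·19.2² + 3²·2.1² + 23.2² + 2·[9·19.2·2.1·0.19 + 3·19.2·23.2·0.26 + 3·2.1·23.2·0.39] = 3895.69 + 946.786 = 4842.48.
Under uncorrelated errors the observed covariances equal the true-score covariances, so only the own-variance terms attenuate.
True-score variance = [3²·19.2²·0.92 + 3²·2.1²·0.63 + 23.2²·0.86] + 946.786 = 3540.23 + 946.786 = 4487.02.
Reliability = 4487.02 / 4842.48 = 0.9266.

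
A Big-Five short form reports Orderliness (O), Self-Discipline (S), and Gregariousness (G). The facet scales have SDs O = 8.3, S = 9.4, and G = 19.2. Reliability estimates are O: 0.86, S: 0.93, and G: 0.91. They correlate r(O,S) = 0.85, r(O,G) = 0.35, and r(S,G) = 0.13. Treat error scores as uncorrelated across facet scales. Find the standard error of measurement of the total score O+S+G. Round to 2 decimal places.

7.00

Var(total) = 525.89 + 291.111 = 817.001.
True-score variance = 476.883 + 291.111 = 767.993, so reliability = 0.9400.
Error variance = 817.001 − 767.993 = 49.0074; SEM = √49.0074 = 7.00.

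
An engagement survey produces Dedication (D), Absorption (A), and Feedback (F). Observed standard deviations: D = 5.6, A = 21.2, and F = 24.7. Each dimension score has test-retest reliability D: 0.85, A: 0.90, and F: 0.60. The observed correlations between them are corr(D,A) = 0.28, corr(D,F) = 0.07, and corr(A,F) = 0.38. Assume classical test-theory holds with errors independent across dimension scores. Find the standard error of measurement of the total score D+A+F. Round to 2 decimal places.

Var(total) = 1090.89 + 483.814 = 1574.7.
True-score variance = 797.206 + 483.814 = 1281.02, so reliability = 0.8135.
Error variance = 1574.7 − 1281.02 = 293.684; SEM = √293.684 = 17.14.

17.14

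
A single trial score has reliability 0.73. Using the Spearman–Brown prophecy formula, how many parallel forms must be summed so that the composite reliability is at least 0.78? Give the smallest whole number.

k ≥ ρ*(1−ρ₁)/(ρ₁(1−ρ*)) = 0.78·0.27 / (0.73·0.22) = 1.311.
Smallest integer k = 2.

2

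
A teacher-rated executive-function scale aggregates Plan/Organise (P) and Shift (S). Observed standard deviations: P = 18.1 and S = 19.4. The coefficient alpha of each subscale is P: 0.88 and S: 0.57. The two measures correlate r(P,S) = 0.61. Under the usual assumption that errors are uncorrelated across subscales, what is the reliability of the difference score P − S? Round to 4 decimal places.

0.2701

Var(P−S) = 18.1² + 19.4² − 2·18.1·19.4·0.61 = 703.97 − 428.391 = 275.579.
With uncorrelated errors the cross-covariances are all true-score covariance, so they carry over unchanged; only the diagonal terms shrink to ρᵢσᵢ².
True-score variance = [18.1²·0.88 + 19.4²·0.57] − 428.391 = 502.822 − 428.391 = 74.4312.
Reliability = 74.4312 / 275.579 = 0.2701.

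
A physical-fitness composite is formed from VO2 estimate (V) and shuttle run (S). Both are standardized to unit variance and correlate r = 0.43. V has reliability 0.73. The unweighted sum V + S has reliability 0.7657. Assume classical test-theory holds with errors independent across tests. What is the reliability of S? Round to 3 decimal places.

Var(V+S) = 2 + 2·0.43 = 2.860.
True-score variance = ρ_V + ρ_S + 2·0.43, so 0.7657 = (0.73 + ρ_S + 0.86) / 2.860.
ρ_S = 0.7657·2.860 − 0.73 − 0.86 = 0.600.

0.600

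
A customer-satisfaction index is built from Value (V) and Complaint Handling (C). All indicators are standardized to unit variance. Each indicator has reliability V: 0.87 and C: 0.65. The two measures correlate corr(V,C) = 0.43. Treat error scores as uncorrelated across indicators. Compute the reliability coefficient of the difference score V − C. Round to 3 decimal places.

Var(V−C) = 1 + 1 − 2·0.43 = 2 − 0.86 = 1.14.
Because errors are independent across components, Cov(Tᵢ,Tⱼ) = Cov(Xᵢ,Xⱼ); the off-diagonal part of the true-score variance is the same as above.
True-score variance = [0.87 + 0.65] − 0.86 = 1.52 − 0.86 = 0.66.
Reliability = 0.66 / 1.14 = 0.579.

0.579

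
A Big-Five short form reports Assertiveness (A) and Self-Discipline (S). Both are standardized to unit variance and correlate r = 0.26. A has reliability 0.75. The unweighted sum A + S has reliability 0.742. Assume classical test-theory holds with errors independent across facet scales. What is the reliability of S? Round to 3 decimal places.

0.600

Var(A+S) = 2 + 2·0.26 = 2.520.
True-score variance = ρ_A + ρ_S + 2·0.26, so 0.742 = (0.75 + ρ_S + 0.52) / 2.520.
ρ_S = 0.742·2.520 − 0.75 − 0.52 = 0.600.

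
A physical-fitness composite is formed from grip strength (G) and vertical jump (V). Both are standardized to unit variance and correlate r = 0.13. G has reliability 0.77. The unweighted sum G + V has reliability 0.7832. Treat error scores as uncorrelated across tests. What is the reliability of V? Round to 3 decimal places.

0.740

Var(G+V) = 2 + 2·0.13 = 2.260.
True-score variance = ρ_G + ρ_V + 2·0.13, so 0.7832 = (0.77 + ρ_V + 0.26) / 2.260.
ρ_V = 0.7832·2.260 − 0.77 − 0.26 = 0.740.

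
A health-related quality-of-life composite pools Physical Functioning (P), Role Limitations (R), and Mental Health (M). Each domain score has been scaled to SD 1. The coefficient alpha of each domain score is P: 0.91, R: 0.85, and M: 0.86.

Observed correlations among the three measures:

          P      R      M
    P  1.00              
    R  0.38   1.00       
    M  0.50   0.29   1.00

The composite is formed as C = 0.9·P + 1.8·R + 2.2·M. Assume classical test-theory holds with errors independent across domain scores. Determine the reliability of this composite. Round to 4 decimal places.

0.9141

Var(C) = 0.9² + 1.8² + 2.2² + 2·[1.62·0.38 + 1.98·0.50 + 3.96·0.29] = 8.89 + 5.508 = 14.398.
Under uncorrelated errors the observed covariances equal the true-score covariances, so only the own-variance terms attenuate.
True-score variance = [0.9²·0.91 + 1.8²·0.85 + 2.2²·0.86] + 5.508 = 7.6535 + 5.508 = 13.1615.
Reliability = 13.1615 / 14.398 = 0.9141.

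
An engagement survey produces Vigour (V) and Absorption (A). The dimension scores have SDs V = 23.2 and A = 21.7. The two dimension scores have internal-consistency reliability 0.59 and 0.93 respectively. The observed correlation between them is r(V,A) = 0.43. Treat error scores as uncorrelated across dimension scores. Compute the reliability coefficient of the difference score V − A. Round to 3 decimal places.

0.560

Var(V−A) = 23.2² + 21.7² − 2·23.2·21.7·0.43 = 1009.13 − 432.958 = 576.172.
Under uncorrelated errors the observed covariances equal the true-score covariances, so only the own-variance terms attenuate.
True-score variance = [23.2²·0.59 + 21.7²·0.93] − 432.958 = 755.489 − 432.958 = 322.531.
Reliability = 322.531 / 576.172 = 0.560.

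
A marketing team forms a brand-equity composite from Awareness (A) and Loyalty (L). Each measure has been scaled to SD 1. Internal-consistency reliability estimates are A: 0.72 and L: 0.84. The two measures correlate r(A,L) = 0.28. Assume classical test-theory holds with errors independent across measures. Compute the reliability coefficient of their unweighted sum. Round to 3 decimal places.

Var(A+L) = 2 + 2·[0.28] = 2 + 0.56 = 2.56.
Because errors are independent across components, Cov(Tᵢ,Tⱼ) = Cov(Xᵢ,Xⱼ); the off-diagonal part of the true-score variance is the same as above.
True-score variance = [0.72 + 0.84] + 0.56 = 1.56 + 0.56 = 2.12.
Reliability = 2.12 / 2.56 = 0.828.

0.828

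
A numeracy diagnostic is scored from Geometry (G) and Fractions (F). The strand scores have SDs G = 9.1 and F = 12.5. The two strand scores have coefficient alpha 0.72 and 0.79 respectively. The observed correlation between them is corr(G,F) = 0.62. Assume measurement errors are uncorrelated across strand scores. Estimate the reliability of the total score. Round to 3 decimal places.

Var(G+F) = 9.1² + 12.5² + 2·[9.1·12.5·0.62] = 239.06 + 141.05 = 380.11.
Because errors are independent across components, Cov(Tᵢ,Tⱼ) = Cov(Xᵢ,Xⱼ); the off-diagonal part of the true-score variance is the same as above.
True-score variance = [9.1²·0.72 + 12.5²·0.79] + 141.05 = 183.061 + 141.05 = 324.111.
Reliability = 324.111 / 380.11 = 0.853.

0.853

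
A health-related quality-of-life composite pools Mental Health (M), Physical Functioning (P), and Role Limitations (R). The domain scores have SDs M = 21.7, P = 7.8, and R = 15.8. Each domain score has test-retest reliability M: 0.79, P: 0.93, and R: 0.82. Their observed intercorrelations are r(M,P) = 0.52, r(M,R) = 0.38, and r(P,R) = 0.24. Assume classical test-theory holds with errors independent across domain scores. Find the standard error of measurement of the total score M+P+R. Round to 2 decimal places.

12.17

Var(total) = 781.37 + 495.759 = 1277.13.
True-score variance = 633.289 + 495.759 = 1129.05, so reliability = 0.8841.
Error variance = 1277.13 − 1129.05 = 148.081; SEM = √148.081 = 12.17.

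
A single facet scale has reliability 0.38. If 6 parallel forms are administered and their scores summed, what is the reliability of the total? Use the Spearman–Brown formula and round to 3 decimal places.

ρ_k = kρ / (1 + (k−1)ρ) = 6·0.38 / (1 + 5·0.38) = 2.280 / 2.900 = 0.786.

0.786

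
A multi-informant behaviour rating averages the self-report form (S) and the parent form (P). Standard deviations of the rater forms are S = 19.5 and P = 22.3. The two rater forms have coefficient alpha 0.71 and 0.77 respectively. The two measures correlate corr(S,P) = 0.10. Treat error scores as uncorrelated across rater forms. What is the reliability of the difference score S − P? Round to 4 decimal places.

Var(S−P) = 19.5² + 22.3² − 2·19.5·22.3·0.10 = 877.54 − 86.97 = 790.57.
Because errors are independent across components, Cov(Tᵢ,Tⱼ) = Cov(Xᵢ,Xⱼ); the off-diagonal part of the true-score variance is the same as above.
True-score variance = [19.5²·0.71 + 22.3²·0.77] − 86.97 = 652.891 − 86.97 = 565.921.
Reliability = 565.921 / 790.57 = 0.7158.

0.7158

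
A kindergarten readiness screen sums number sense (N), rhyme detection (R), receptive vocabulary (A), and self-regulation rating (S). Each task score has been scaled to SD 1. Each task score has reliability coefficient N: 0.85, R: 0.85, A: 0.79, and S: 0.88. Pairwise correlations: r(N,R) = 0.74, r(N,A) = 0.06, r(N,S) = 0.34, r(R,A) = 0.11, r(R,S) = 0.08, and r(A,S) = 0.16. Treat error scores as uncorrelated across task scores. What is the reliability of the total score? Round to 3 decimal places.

Var(N+R+A+S) = 4 + 2·[0.74 + 0.06 + 0.34 + 0.11 + 0.08 + 0.16] = 4 + 2.98 = 6.98.
Under uncorrelated errors the observed covariances equal the true-score covariances, so only the own-variance terms attenuate.
True-score variance = [0.85 + 0.85 + 0.79 + 0.88] + 2.98 = 3.37 + 2.98 = 6.35.
Reliability = 6.35 / 6.98 = 0.910.

0.910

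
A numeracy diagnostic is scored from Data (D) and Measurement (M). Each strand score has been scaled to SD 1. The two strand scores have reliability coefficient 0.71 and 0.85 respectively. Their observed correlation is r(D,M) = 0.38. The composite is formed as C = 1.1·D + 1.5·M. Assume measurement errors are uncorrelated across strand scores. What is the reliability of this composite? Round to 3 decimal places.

Var(C) = 1.1² + 1.5² + 2·[1.65·0.38] = 3.46 + 1.254 = 4.714.
Because errors are independent across components, Cov(Tᵢ,Tⱼ) = Cov(Xᵢ,Xⱼ); the off-diagonal part of the true-score variance is the same as above.
True-score variance = [1.1²·0.71 + 1.5²·0.85] + 1.254 = 2.7716 + 1.254 = 4.0256.
Reliability = 4.0256 / 4.714 = 0.854.

0.854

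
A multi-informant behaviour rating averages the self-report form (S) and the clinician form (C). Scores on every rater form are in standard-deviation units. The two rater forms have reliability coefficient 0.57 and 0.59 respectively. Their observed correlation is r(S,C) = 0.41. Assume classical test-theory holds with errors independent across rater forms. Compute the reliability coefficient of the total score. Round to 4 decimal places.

Var(S+C) = 2 + 2·[0.41] = 2 + 0.82 = 2.82.
Because errors are independent across components, Cov(Tᵢ,Tⱼ) = Cov(Xᵢ,Xⱼ); the off-diagonal part of the true-score variance is the same as above.
True-score variance = [0.57 + 0.59] + 0.82 = 1.16 + 0.82 = 1.98.
Reliability = 1.98 / 2.82 = 0.7021.

0.7021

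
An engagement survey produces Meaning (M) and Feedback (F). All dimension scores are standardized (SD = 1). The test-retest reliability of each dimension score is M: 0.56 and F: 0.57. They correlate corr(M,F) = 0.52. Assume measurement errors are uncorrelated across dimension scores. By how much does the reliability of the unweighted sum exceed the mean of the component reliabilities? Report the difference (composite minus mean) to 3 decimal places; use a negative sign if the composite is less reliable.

0.149

Var(sum) = 2 + 1.04 = 3.04; true-score variance = 1.13 + 1.04 = 2.17; composite reliability = 0.7138.
Mean component reliability = 0.5650.
Difference = 0.7138 − 0.5650 = 0.149.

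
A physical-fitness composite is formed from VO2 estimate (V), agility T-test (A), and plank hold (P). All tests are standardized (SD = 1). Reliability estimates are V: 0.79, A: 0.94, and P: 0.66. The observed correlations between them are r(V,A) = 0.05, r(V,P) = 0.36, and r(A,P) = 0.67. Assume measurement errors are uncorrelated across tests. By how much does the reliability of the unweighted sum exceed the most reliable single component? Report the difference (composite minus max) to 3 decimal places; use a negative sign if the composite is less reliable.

Var(sum) = 3 + 2.16 = 5.16; true-score variance = 2.39 + 2.16 = 4.55; composite reliability = 0.8818.
Max component reliability = 0.9400.
Difference = 0.8818 − 0.9400 = -0.058.

-0.058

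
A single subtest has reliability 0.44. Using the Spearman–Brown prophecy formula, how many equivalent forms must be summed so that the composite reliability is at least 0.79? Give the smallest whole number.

k ≥ ρ*(1−ρ₁)/(ρ₁(1−ρ*)) = 0.79·0.56 / (0.44·0.21) = 4.788.
Smallest integer k = 5.

5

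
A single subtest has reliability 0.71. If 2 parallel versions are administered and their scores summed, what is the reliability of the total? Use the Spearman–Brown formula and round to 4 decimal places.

0.8304

ρ_k = kρ / (1 + (k−1)ρ) = 2·0.71 / (1 + 1·0.71) = 1.420 / 1.710 = 0.8304.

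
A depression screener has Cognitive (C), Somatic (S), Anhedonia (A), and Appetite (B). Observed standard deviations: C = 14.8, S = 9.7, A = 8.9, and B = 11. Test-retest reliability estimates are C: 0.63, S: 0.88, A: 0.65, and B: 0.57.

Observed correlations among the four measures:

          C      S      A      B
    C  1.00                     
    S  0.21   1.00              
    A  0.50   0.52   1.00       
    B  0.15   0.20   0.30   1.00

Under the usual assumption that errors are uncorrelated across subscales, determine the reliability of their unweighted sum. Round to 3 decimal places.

Var(C+S+A+B) = 14.8² + 9.7² + 8.9² + 11² + 2·[14.8·9.7·0.21 + 14.8·8.9·0.50 + 14.8·11·0.15 + 9.7·8.9·0.52 + 9.7·11·0.20 + 8.9·11·0.30] = 513.34 + 432.058 = 945.398.
Because errors are independent across components, Cov(Tᵢ,Tⱼ) = Cov(Xᵢ,Xⱼ); the off-diagonal part of the true-score variance is the same as above.
True-score variance = [14.8²·0.63 + 9.7²·0.88 + 8.9²·0.65 + 11²·0.57] + 432.058 = 341.251 + 432.058 = 773.309.
Reliability = 773.309 / 945.398 = 0.818.

0.818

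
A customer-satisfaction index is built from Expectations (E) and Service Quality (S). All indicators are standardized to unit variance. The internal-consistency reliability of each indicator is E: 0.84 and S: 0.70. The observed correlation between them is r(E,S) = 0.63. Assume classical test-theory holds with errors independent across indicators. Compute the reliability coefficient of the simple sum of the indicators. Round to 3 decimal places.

Var(E+S) = 2 + 2·[0.63] = 2 + 1.26 = 3.26.
With uncorrelated errors the cross-covariances are all true-score covariance, so they carry over unchanged; only the diagonal terms shrink to ρᵢσᵢ².
True-score variance = [0.84 + 0.70] + 1.26 = 1.54 + 1.26 = 2.8.
Reliability = 2.8 / 3.26 = 0.859.

0.859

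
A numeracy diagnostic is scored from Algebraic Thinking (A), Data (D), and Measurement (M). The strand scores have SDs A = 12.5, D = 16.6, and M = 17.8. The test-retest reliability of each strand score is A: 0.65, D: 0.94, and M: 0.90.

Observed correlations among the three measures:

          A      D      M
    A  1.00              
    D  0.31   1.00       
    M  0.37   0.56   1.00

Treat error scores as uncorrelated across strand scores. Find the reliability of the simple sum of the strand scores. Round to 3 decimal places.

Var(A+D+M) = 12.5² + 16.6² + 17.8² + 2·[12.5·16.6·0.31 + 12.5·17.8·0.37 + 16.6·17.8·0.56] = 748.65 + 624.238 = 1372.89.
With uncorrelated errors the cross-covariances are all true-score covariance, so they carry over unchanged; only the diagonal terms shrink to ρᵢσᵢ².
True-score variance = [12.5²·0.65 + 16.6²·0.94 + 17.8²·0.90] + 624.238 = 645.745 + 624.238 = 1269.98.
Reliability = 1269.98 / 1372.89 = 0.925.

0.925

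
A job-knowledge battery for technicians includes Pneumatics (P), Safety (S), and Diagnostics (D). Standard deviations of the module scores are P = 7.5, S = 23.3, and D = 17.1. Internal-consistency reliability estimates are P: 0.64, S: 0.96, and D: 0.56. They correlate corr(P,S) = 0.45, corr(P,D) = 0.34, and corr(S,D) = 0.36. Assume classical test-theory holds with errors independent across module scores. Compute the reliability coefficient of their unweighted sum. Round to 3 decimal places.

0.880

Var(P+S+D) = 7.5² + 23.3² + 17.1² + 2·[7.5·23.3·0.45 + 7.5·17.1·0.34 + 23.3·17.1·0.36] = 891.55 + 531.355 = 1422.9.
Under uncorrelated errors the observed covariances equal the true-score covariances, so only the own-variance terms attenuate.
True-score variance = [7.5²·0.64 + 23.3²·0.96 + 17.1²·0.56] + 531.355 = 720.924 + 531.355 = 1252.28.
Reliability = 1252.28 / 1422.9 = 0.880.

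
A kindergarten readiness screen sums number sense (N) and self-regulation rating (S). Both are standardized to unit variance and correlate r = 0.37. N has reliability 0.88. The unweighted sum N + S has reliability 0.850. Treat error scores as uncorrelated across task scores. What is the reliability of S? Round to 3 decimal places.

0.709

Var(N+S) = 2 + 2·0.37 = 2.740.
True-score variance = ρ_N + ρ_S + 2·0.37, so 0.850 = (0.88 + ρ_S + 0.74) / 2.740.
ρ_S = 0.850·2.740 − 0.88 − 0.74 = 0.709.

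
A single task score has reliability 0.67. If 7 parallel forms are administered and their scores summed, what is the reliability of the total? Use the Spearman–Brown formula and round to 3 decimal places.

0.934

ρ_k = kρ / (1 + (k−1)ρ) = 7·0.67 / (1 + 6·0.67) = 4.690 / 5.020 = 0.934.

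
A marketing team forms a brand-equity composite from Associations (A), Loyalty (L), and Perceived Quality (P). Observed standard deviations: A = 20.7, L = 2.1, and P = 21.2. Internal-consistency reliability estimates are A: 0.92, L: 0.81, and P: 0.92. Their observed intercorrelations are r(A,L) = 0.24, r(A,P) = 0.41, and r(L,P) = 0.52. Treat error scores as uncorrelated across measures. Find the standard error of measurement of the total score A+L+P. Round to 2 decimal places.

Var(total) = 882.34 + 427.015 = 1309.36.
True-score variance = 811.268 + 427.015 = 1238.28, so reliability = 0.9457.
Error variance = 1309.36 − 1238.28 = 71.0723; SEM = √71.0723 = 8.43.

8.43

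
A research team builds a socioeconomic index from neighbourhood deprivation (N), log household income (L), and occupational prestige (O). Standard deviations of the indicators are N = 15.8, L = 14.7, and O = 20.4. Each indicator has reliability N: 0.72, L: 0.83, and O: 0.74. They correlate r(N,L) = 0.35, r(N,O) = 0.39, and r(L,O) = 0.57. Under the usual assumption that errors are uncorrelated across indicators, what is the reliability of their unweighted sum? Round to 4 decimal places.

0.8688

Var(N+L+O) = 15.8² + 14.7² + 20.4² + 2·[15.8·14.7·0.35 + 15.8·20.4·0.39 + 14.7·20.4·0.57] = 881.89 + 755.855 = 1637.74.
Because errors are independent across components, Cov(Tᵢ,Tⱼ) = Cov(Xᵢ,Xⱼ); the off-diagonal part of the true-score variance is the same as above.
True-score variance = [15.8²·0.72 + 14.7²·0.83 + 20.4²·0.74] + 755.855 = 667.054 + 755.855 = 1422.91.
Reliability = 1422.91 / 1637.74 = 0.8688.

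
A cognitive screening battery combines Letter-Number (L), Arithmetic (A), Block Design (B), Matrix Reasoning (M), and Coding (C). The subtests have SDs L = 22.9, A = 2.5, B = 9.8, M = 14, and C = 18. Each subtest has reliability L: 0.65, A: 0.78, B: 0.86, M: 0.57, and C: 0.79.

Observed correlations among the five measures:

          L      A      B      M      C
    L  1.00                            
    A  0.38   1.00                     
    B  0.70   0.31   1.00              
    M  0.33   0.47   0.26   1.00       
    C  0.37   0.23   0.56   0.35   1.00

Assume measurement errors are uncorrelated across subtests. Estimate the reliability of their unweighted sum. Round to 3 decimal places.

Var(L+A+B+M+C) = 22.9² + 2.5² + 9.8² + 14² + 18² + 2·[22.9·2.5·0.38 + 22.9·9.8·0.70 + 22.9·14·0.33 + 22.9·18·0.37 + 2.5·9.8·0.31 + 2.5·14·0.47 + 2.5·18·0.23 + 9.8·14·0.26 + 9.8·18·0.56 + 14·18·0.35] = 1146.7 + 1388.42 = 2535.12.
Under uncorrelated errors the observed covariances equal the true-score covariances, so only the own-variance terms attenuate.
True-score variance = [22.9²·0.65 + 2.5²·0.78 + 9.8²·0.86 + 14²·0.57 + 18²·0.79] + 1388.42 = 796.016 + 1388.42 = 2184.44.
Reliability = 2184.44 / 2535.12 = 0.862.

0.862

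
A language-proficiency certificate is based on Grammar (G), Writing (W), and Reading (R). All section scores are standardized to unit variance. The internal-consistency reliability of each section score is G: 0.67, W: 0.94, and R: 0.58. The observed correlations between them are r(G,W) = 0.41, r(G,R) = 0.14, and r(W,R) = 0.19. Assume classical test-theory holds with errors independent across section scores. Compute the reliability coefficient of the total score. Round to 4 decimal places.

0.8192

Var(G+W+R) = 3 + 2·[0.41 + 0.14 + 0.19] = 3 + 1.48 = 4.48.
Under uncorrelated errors the observed covariances equal the true-score covariances, so only the own-variance terms attenuate.
True-score variance = [0.67 + 0.94 + 0.58] + 1.48 = 2.19 + 1.48 = 3.67.
Reliability = 3.67 / 4.48 = 0.8192.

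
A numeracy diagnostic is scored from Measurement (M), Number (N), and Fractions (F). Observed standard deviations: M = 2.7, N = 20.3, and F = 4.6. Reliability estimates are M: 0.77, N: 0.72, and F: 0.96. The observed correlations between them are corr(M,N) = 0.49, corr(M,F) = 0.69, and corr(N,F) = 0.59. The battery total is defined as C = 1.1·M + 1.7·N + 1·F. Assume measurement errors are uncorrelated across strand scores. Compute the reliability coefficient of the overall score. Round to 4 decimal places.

0.7798

Var(C) = 1.1²·2.7² + 1.7²·20.3² + 4.6² + 2·[1.87·2.7·20.3·0.49 + 1.1·2.7·4.6·0.69 + 1.7·20.3·4.6·0.59] = 1220.92 + 306.619 = 1527.54.
Because errors are independent across components, Cov(Tᵢ,Tⱼ) = Cov(Xᵢ,Xⱼ); the off-diagonal part of the true-score variance is the same as above.
True-score variance = [1.1²·2.7²·0.77 + 1.7²·20.3²·0.72 + 4.6²·0.96] + 306.619 = 884.583 + 306.619 = 1191.2.
Reliability = 1191.2 / 1527.54 = 0.7798.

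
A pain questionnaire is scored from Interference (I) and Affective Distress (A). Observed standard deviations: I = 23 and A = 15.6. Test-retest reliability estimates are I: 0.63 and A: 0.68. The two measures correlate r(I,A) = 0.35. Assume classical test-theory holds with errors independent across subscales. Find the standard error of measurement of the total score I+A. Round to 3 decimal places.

16.541

Var(total) = 772.36 + 251.16 = 1023.52.
True-score variance = 498.755 + 251.16 = 749.915, so reliability = 0.7327.
Error variance = 1023.52 − 749.915 = 273.605; SEM = √273.605 = 16.541.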